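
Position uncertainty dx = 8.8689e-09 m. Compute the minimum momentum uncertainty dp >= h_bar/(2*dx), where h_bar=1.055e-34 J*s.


dp = h_bar / (2 * dx)
= 1.055e-34 / (2 * 8.8689e-09)
= 1.055e-34 / 1.7738e-08
= 5.9478e-27 kg*m/s

5.9478e-27


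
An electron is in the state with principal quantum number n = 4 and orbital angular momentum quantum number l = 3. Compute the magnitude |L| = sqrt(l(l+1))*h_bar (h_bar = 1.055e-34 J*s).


L = sqrt(l*(l+1)) * h_bar
= sqrt(3 * 4) * 1.055e-34
= sqrt(12) * 1.055e-34
= 3.4641 * 1.055e-34
= 3.6546e-34 J*s

3.6546e-34


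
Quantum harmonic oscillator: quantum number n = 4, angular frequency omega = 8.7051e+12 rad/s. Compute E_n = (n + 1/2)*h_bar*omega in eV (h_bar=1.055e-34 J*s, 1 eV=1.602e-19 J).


E = (n + 1/2) * h_bar * omega
= (4 + 0.5) * 1.055e-34 * 8.7051e+12
= 4.5 * 9.1839e-22
= 4.1327e-21 J
= 0.0258 eV

0.0258


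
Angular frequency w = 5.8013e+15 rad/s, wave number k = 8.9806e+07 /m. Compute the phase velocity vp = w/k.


vp = w / k
= 5.8013e+15 / 8.9806e+07
= 6.4598e+07 m/s

6.4598e+07


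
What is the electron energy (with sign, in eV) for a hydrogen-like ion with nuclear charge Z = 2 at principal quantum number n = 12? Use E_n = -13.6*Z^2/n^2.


E_n = -13.6 * Z^2 / n^2
= -13.6 * 2^2 / 12^2
= -13.6 * 4 / 144
= -0.3778 eV

-0.3778


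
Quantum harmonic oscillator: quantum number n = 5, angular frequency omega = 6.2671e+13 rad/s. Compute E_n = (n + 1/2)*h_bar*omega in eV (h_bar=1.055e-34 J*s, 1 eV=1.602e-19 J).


E = (n + 1/2) * h_bar * omega
= (5 + 0.5) * 1.055e-34 * 6.2671e+13
= 5.5 * 6.6118e-21
= 3.6365e-20 J
= 0.227 eV

0.227


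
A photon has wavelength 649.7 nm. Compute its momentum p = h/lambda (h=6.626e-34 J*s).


p = h / lambda
= 6.626e-34 / (649.7e-9)
= 6.626e-34 / 6.4970e-07
= 1.0199e-27 kg*m/s

1.0199e-27


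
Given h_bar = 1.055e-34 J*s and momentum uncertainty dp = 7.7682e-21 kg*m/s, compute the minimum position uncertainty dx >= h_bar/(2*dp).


dx = h_bar / (2 * dp)
= 1.055e-34 / (2 * 7.7682e-21)
= 1.055e-34 / 1.5536e-20
= 6.7905e-15 m

6.7905e-15


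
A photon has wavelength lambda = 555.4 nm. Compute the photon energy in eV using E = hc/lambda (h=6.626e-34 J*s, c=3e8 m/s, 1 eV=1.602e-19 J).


E = hc / lambda
= (6.626e-34)(3e8) / (555.4e-9)
= 1.9878e-25 / 5.5540e-07
= 3.5790e-19 J
Converting to eV: 3.5790e-19 / 1.602e-19
= 2.2341 eV

2.2341


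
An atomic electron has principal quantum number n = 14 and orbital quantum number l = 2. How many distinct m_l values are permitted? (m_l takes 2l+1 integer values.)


m_l ranges from -l to +l in integer steps
So m_l goes from -2 to +2
Count = 2l + 1 = 2*2 + 1
= 5

5


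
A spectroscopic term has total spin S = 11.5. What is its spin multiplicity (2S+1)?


Spin multiplicity = 2S + 1
= 2 * 11.5 + 1
= 23.0 + 1
= 24

24


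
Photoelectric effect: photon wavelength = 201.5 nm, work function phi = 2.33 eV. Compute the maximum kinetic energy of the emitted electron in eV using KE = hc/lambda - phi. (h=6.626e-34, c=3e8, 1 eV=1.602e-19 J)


E_photon = hc / lambda
= (6.626e-34)(3e8) / (201.5e-9)
= 9.8650e-19 J
= 6.1579 eV
KE = E_photon - phi
= 6.1579 - 2.33
= 3.8279 eV

3.8279


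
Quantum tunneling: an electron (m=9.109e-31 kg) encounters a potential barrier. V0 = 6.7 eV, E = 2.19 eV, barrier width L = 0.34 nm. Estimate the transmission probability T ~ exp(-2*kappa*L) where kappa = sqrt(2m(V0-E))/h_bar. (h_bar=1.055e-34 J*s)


V0 - E = 4.51 eV = 7.2250e-19 J
kappa = sqrt(2 * m * (V0-E)) / h_bar
= sqrt(2 * 9.109e-31 * 7.2250e-19) / 1.055e-34
= 1.0875e+10 /m
2*kappa*L = 2 * 1.0875e+10 * 0.34e-9
= 7.3948
T = exp(-7.3948) = 6.144406e-04

6.144406e-04


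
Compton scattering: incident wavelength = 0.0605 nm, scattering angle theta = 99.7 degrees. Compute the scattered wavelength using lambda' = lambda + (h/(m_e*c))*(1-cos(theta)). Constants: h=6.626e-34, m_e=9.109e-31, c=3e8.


Compton wavelength: h/(m_e*c) = 2.4247e-12 m
d_lambda = 2.4247e-12 * (1 - cos(99.7 deg))
= 2.4247e-12 * 1.168489
= 2.8332e-12 m = 0.002833 nm
lambda' = 0.0605 + 0.002833
= 0.063333 nm

0.063333


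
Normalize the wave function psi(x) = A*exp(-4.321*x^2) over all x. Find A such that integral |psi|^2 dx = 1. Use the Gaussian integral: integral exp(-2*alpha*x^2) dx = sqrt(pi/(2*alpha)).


integral |psi|^2 dx = A^2 * sqrt(pi/(2*alpha)) = 1
A^2 = sqrt(2*alpha/pi)
= sqrt(2 * 4.321 / pi)
= 1.658564
A = sqrt(1.658564)
= 1.2879

1.2879


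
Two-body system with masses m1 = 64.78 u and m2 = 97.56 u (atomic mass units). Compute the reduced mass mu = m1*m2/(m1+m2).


mu = m1 * m2 / (m1 + m2)
= 64.78 * 97.56 / (64.78 + 97.56)
= 6319.9368 / 162.34
= 38.9303 u

38.9303


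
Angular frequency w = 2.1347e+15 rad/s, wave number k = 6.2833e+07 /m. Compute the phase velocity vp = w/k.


vp = w / k
= 2.1347e+15 / 6.2833e+07
= 3.3974e+07 m/s

3.3974e+07


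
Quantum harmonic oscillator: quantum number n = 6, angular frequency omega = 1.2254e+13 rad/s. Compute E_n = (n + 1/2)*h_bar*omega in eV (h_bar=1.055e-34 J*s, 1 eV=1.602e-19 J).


E = (n + 1/2) * h_bar * omega
= (6 + 0.5) * 1.055e-34 * 1.2254e+13
= 6.5 * 1.2928e-21
= 8.4032e-21 J
= 0.0525 eV

0.0525


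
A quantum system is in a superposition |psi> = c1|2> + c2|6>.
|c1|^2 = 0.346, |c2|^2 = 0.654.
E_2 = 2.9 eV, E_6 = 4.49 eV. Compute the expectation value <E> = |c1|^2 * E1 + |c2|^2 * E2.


<E> = |c1|^2 * E1 + |c2|^2 * E2
= 0.346 * 2.9 + 0.654 * 4.49
= 1.0034 + 2.9365
= 3.9399 eV

3.9399


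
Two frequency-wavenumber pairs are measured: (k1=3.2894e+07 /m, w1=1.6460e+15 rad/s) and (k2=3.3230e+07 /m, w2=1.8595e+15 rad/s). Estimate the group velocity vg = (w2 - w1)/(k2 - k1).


vg = (w2 - w1) / (k2 - k1)
= (1.8595e+15 - 1.6460e+15) / (3.3230e+07 - 3.2894e+07)
= 2.1350e+14 / 3.3600e+05
= 6.3542e+08 m/s

6.3542e+08


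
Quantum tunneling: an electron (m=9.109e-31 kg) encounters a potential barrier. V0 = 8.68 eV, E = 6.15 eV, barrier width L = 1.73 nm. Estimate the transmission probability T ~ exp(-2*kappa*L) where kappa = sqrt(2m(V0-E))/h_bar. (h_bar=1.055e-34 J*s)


V0 - E = 2.53 eV = 4.0531e-19 J
kappa = sqrt(2 * m * (V0-E)) / h_bar
= sqrt(2 * 9.109e-31 * 4.0531e-19) / 1.055e-34
= 8.1450e+09 /m
2*kappa*L = 2 * 8.1450e+09 * 1.73e-9
= 28.1816
T = exp(-28.1816) = 5.766212e-13

5.766212e-13


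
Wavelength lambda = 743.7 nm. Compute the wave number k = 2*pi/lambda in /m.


k = 2 * pi / lambda
= 6.2832 / (743.7e-9)
= 6.2832 / 7.4370e-07
= 8.4485e+06 /m

8.4485e+06


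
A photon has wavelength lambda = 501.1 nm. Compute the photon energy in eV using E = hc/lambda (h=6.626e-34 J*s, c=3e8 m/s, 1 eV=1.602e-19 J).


E = hc / lambda
= (6.626e-34)(3e8) / (501.1e-9)
= 1.9878e-25 / 5.0110e-07
= 3.9669e-19 J
Converting to eV: 3.9669e-19 / 1.602e-19
= 2.4762 eV

2.4762


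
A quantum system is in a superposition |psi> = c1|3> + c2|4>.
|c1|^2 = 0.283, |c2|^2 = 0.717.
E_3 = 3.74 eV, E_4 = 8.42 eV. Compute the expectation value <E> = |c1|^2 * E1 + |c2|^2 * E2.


<E> = |c1|^2 * E1 + |c2|^2 * E2
= 0.283 * 3.74 + 0.717 * 8.42
= 1.0584 + 6.0371
= 7.0956 eV

7.0956


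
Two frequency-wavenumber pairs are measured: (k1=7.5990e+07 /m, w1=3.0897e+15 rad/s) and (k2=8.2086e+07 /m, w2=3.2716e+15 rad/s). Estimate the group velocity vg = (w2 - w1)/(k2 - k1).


vg = (w2 - w1) / (k2 - k1)
= (3.2716e+15 - 3.0897e+15) / (8.2086e+07 - 7.5990e+07)
= 1.8190e+14 / 6.0960e+06
= 2.9839e+07 m/s

2.9839e+07


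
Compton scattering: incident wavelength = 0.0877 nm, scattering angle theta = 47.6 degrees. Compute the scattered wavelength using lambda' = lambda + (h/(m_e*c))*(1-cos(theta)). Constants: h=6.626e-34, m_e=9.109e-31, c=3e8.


Compton wavelength: h/(m_e*c) = 2.4247e-12 m
d_lambda = 2.4247e-12 * (1 - cos(47.6 deg))
= 2.4247e-12 * 0.325698
= 7.8972e-13 m = 0.00079 nm
lambda' = 0.0877 + 0.00079
= 0.08849 nm

0.08849


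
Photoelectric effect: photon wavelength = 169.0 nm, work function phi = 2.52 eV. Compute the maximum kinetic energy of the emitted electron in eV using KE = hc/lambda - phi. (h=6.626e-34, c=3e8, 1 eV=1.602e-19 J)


E_photon = hc / lambda
= (6.626e-34)(3e8) / (169.0e-9)
= 1.1762e-18 J
= 7.3422 eV
KE = E_photon - phi
= 7.3422 - 2.52
= 4.8222 eV

4.8222


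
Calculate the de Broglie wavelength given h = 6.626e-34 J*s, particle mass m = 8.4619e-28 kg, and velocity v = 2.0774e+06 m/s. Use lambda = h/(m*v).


lambda = h / (m * v)
= 6.626e-34 / (8.4619e-28 * 2.0774e+06)
= 6.626e-34 / 1.7579e-21
= 3.7693e-13 m

3.7693e-13


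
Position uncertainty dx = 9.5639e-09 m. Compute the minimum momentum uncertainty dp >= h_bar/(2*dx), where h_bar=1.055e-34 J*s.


dp = h_bar / (2 * dx)
= 1.055e-34 / (2 * 9.5639e-09)
= 1.055e-34 / 1.9128e-08
= 5.5155e-27 kg*m/s

5.5155e-27


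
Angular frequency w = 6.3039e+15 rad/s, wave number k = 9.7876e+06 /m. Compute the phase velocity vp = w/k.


vp = w / k
= 6.3039e+15 / 9.7876e+06
= 6.4407e+08 m/s

6.4407e+08


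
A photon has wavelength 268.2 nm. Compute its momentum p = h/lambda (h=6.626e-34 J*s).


p = h / lambda
= 6.626e-34 / (268.2e-9)
= 6.626e-34 / 2.6820e-07
= 2.4705e-27 kg*m/s

2.4705e-27


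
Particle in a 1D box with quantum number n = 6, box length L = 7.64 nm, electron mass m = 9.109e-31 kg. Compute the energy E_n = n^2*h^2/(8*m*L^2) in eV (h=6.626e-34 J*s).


E = n^2 * h^2 / (8 * m * L^2)
= 6^2 * (6.626e-34)^2 / (8 * 9.109e-31 * (7.64e-9)^2)
= 36 * 4.3904e-67 / (8 * 9.109e-31 * 5.8370e-17)
= 3.7158e-20 J
= 0.232 eV

0.232


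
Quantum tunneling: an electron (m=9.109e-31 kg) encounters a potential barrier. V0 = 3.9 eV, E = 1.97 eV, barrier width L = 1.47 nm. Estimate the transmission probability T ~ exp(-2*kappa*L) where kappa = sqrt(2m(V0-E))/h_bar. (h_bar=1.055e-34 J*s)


V0 - E = 1.93 eV = 3.0919e-19 J
kappa = sqrt(2 * m * (V0-E)) / h_bar
= sqrt(2 * 9.109e-31 * 3.0919e-19) / 1.055e-34
= 7.1139e+09 /m
2*kappa*L = 2 * 7.1139e+09 * 1.47e-9
= 20.9149
T = exp(-20.9149) = 8.256352e-10

8.256352e-10


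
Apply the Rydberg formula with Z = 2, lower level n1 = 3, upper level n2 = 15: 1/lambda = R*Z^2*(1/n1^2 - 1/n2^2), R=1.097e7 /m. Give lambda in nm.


1/lambda = R * Z^2 * (1/n1^2 - 1/n2^2)
= 1.097e7 * 2^2 * (1/3^2 - 1/15^2)
= 1.097e7 * 4 * (0.111111 - 0.004444)
= 4.6805e+06 /m
lambda = 1 / 4.6805e+06
= 213.6509 nm

213.6509


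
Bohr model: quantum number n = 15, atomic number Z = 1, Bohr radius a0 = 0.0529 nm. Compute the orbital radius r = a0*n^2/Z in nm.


r = a0 * n^2 / Z
= 0.0529 * 15^2 / 1
= 0.0529 * 225 / 1
= 11.9025 nm

11.9025


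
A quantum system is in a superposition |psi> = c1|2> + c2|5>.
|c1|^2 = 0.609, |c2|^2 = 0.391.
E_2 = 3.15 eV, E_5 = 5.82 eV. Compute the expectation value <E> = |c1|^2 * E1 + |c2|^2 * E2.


<E> = |c1|^2 * E1 + |c2|^2 * E2
= 0.609 * 3.15 + 0.391 * 5.82
= 1.9183 + 2.2756
= 4.194 eV

4.194


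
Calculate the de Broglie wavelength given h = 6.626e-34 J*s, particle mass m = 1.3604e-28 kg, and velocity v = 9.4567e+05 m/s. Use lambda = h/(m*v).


lambda = h / (m * v)
= 6.626e-34 / (1.3604e-28 * 9.4567e+05)
= 6.626e-34 / 1.2865e-22
= 5.1505e-12 m

5.1505e-12


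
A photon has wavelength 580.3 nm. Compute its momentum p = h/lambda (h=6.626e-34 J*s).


p = h / lambda
= 6.626e-34 / (580.3e-9)
= 6.626e-34 / 5.8030e-07
= 1.1418e-27 kg*m/s

1.1418e-27


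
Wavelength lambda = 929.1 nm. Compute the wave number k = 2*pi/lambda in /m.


k = 2 * pi / lambda
= 6.2832 / (929.1e-9)
= 6.2832 / 9.2910e-07
= 6.7627e+06 /m

6.7627e+06


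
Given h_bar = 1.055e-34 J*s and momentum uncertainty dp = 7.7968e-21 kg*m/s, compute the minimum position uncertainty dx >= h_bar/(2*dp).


dx = h_bar / (2 * dp)
= 1.055e-34 / (2 * 7.7968e-21)
= 1.055e-34 / 1.5594e-20
= 6.7656e-15 m

6.7656e-15


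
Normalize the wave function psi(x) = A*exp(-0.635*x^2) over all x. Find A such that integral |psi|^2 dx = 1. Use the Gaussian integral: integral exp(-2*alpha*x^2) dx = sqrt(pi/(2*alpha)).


integral |psi|^2 dx = A^2 * sqrt(pi/(2*alpha)) = 1
A^2 = sqrt(2*alpha/pi)
= sqrt(2 * 0.635 / pi)
= 0.635809
A = sqrt(0.635809)
= 0.7974

0.7974


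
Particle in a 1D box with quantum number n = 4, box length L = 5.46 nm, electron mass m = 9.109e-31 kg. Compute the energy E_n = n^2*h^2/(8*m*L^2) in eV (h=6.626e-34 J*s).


E = n^2 * h^2 / (8 * m * L^2)
= 4^2 * (6.626e-34)^2 / (8 * 9.109e-31 * (5.46e-9)^2)
= 16 * 4.3904e-67 / (8 * 9.109e-31 * 2.9812e-17)
= 3.2335e-20 J
= 0.2018 eV

0.2018


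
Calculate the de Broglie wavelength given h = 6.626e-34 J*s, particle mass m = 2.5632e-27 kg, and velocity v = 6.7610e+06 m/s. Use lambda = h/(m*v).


lambda = h / (m * v)
= 6.626e-34 / (2.5632e-27 * 6.7610e+06)
= 6.626e-34 / 1.7330e-20
= 3.8235e-14 m

3.8235e-14


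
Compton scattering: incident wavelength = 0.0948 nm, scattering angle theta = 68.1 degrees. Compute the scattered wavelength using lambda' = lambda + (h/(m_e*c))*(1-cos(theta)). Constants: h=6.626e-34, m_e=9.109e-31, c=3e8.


Compton wavelength: h/(m_e*c) = 2.4247e-12 m
d_lambda = 2.4247e-12 * (1 - cos(68.1 deg))
= 2.4247e-12 * 0.627012
= 1.5203e-12 m = 0.00152 nm
lambda' = 0.0948 + 0.00152
= 0.09632 nm

0.09632


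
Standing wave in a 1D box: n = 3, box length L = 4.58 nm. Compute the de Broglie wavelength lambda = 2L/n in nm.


lambda = 2L / n
= 2 * 4.58 / 3
= 9.16 / 3
= 3.0533 nm

3.0533


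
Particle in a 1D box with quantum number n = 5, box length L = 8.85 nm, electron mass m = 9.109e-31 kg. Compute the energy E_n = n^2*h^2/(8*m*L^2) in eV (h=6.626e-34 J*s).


E = n^2 * h^2 / (8 * m * L^2)
= 5^2 * (6.626e-34)^2 / (8 * 9.109e-31 * (8.85e-9)^2)
= 25 * 4.3904e-67 / (8 * 9.109e-31 * 7.8323e-17)
= 1.9231e-20 J
= 0.12 eV

0.12


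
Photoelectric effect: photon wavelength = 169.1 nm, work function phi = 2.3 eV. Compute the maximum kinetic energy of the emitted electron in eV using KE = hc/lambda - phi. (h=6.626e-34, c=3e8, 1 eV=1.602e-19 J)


E_photon = hc / lambda
= (6.626e-34)(3e8) / (169.1e-9)
= 1.1755e-18 J
= 7.3378 eV
KE = E_photon - phi
= 7.3378 - 2.3
= 5.0378 eV

5.0378


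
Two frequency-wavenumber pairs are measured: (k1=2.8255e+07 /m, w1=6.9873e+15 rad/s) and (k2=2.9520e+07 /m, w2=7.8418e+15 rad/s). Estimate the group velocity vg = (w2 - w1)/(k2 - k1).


vg = (w2 - w1) / (k2 - k1)
= (7.8418e+15 - 6.9873e+15) / (2.9520e+07 - 2.8255e+07)
= 8.5450e+14 / 1.2650e+06
= 6.7549e+08 m/s

6.7549e+08


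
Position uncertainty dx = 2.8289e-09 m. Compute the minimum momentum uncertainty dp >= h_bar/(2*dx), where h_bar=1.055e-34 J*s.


dp = h_bar / (2 * dx)
= 1.055e-34 / (2 * 2.8289e-09)
= 1.055e-34 / 5.6578e-09
= 1.8647e-26 kg*m/s

1.8647e-26


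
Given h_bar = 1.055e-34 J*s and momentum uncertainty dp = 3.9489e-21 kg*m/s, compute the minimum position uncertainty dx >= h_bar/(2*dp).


dx = h_bar / (2 * dp)
= 1.055e-34 / (2 * 3.9489e-21)
= 1.055e-34 / 7.8978e-21
= 1.3358e-14 m

1.3358e-14


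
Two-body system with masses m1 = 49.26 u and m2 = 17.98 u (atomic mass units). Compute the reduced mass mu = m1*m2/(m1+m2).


mu = m1 * m2 / (m1 + m2)
= 49.26 * 17.98 / (49.26 + 17.98)
= 885.6948 / 67.24
= 13.1721 u

13.1721


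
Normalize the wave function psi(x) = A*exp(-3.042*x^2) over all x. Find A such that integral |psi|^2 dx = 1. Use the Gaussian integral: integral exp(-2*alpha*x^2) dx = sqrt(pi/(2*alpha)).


integral |psi|^2 dx = A^2 * sqrt(pi/(2*alpha)) = 1
A^2 = sqrt(2*alpha/pi)
= sqrt(2 * 3.042 / pi)
= 1.391617
A = sqrt(1.391617)
= 1.1797

1.1797


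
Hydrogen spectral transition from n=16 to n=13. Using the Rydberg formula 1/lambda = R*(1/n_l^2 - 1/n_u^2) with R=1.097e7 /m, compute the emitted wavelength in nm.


1/lambda = R * (1/n_l^2 - 1/n_u^2)
= 1.097e7 * (1/13^2 - 1/16^2)
= 1.097e7 * (0.005917 - 0.003906)
= 1.097e7 * 0.002011
= 2.2060e+04 /m
lambda = 1 / 2.2060e+04 = 45331.573 nm

45331.573


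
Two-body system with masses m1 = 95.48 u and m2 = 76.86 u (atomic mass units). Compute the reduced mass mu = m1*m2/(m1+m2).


mu = m1 * m2 / (m1 + m2)
= 95.48 * 76.86 / (95.48 + 76.86)
= 7338.5928 / 172.34
= 42.5821 u

42.5821


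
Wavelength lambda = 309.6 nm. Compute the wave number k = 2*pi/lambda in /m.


k = 2 * pi / lambda
= 6.2832 / (309.6e-9)
= 6.2832 / 3.0960e-07
= 2.0295e+07 /m

2.0295e+07


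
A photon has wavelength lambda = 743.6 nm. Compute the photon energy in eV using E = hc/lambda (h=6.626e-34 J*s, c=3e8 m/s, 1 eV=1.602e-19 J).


E = hc / lambda
= (6.626e-34)(3e8) / (743.6e-9)
= 1.9878e-25 / 7.4360e-07
= 2.6732e-19 J
Converting to eV: 2.6732e-19 / 1.602e-19
= 1.6687 eV

1.6687


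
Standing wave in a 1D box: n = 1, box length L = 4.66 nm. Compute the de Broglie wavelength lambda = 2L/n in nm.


lambda = 2L / n
= 2 * 4.66 / 1
= 9.32 / 1
= 9.32 nm

9.32


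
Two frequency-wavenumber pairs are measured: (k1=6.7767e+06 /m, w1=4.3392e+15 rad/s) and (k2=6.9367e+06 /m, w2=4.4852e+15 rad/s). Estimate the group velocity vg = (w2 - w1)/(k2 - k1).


vg = (w2 - w1) / (k2 - k1)
= (4.4852e+15 - 4.3392e+15) / (6.9367e+06 - 6.7767e+06)
= 1.4600e+14 / 1.6000e+05
= 9.1250e+08 m/s

9.1250e+08


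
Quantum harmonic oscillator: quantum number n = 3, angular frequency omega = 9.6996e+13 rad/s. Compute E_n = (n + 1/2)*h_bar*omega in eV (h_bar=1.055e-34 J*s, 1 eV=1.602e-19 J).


E = (n + 1/2) * h_bar * omega
= (3 + 0.5) * 1.055e-34 * 9.6996e+13
= 3.5 * 1.0233e-20
= 3.5816e-20 J
= 0.2236 eV

0.2236


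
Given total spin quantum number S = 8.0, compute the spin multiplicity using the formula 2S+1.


Spin multiplicity = 2S + 1
= 2 * 8.0 + 1
= 16.0 + 1
= 17

17


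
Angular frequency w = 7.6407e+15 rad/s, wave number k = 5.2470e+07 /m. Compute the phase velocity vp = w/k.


vp = w / k
= 7.6407e+15 / 5.2470e+07
= 1.4562e+08 m/s

1.4562e+08


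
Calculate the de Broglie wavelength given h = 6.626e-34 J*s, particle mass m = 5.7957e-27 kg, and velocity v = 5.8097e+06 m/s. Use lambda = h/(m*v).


lambda = h / (m * v)
= 6.626e-34 / (5.7957e-27 * 5.8097e+06)
= 6.626e-34 / 3.3671e-20
= 1.9678e-14 m

1.9678e-14


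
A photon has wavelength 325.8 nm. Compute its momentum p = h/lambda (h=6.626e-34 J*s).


p = h / lambda
= 6.626e-34 / (325.8e-9)
= 6.626e-34 / 3.2580e-07
= 2.0338e-27 kg*m/s

2.0338e-27


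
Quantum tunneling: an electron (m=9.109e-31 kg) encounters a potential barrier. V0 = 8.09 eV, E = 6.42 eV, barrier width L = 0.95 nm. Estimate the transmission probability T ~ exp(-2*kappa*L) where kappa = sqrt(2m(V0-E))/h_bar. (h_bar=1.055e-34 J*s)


V0 - E = 1.67 eV = 2.6753e-19 J
kappa = sqrt(2 * m * (V0-E)) / h_bar
= sqrt(2 * 9.109e-31 * 2.6753e-19) / 1.055e-34
= 6.6174e+09 /m
2*kappa*L = 2 * 6.6174e+09 * 0.95e-9
= 12.5731
T = exp(-12.5731) = 3.464093e-06

3.464093e-06


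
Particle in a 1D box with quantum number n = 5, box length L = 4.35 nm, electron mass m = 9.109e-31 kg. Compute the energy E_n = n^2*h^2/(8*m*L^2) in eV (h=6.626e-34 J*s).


E = n^2 * h^2 / (8 * m * L^2)
= 5^2 * (6.626e-34)^2 / (8 * 9.109e-31 * (4.35e-9)^2)
= 25 * 4.3904e-67 / (8 * 9.109e-31 * 1.8923e-17)
= 7.9598e-20 J
= 0.4969 eV

0.4969


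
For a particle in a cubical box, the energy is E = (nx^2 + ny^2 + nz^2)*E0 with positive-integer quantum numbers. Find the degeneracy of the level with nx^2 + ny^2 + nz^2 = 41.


Enumerate all (nx, ny, nz) with nx^2 + ny^2 + nz^2 = 41:
(1,2,6)
(1,6,2)
(2,1,6)
(2,6,1)
(3,4,4)
(4,3,4)
(4,4,3)
(6,1,2)
(6,2,1)
Total degeneracy = 9

9


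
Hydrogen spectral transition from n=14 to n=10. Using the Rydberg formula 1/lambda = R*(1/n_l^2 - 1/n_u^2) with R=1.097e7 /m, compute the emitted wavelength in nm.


1/lambda = R * (1/n_l^2 - 1/n_u^2)
= 1.097e7 * (1/10^2 - 1/14^2)
= 1.097e7 * (0.01 - 0.005102)
= 1.097e7 * 0.004898
= 5.3731e+04 /m
lambda = 1 / 5.3731e+04 = 18611.3643 nm

18611.3643


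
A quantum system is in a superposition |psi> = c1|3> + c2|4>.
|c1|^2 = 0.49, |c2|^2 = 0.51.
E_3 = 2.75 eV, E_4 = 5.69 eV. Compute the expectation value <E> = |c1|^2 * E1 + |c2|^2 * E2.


<E> = |c1|^2 * E1 + |c2|^2 * E2
= 0.49 * 2.75 + 0.51 * 5.69
= 1.3475 + 2.9019
= 4.2494 eV

4.2494


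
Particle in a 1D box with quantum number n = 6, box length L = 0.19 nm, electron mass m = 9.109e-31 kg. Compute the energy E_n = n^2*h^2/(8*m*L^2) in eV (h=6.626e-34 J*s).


E = n^2 * h^2 / (8 * m * L^2)
= 6^2 * (6.626e-34)^2 / (8 * 9.109e-31 * (0.19e-9)^2)
= 36 * 4.3904e-67 / (8 * 9.109e-31 * 3.6100e-20)
= 6.0081e-17 J
= 375.0377 eV

375.0377


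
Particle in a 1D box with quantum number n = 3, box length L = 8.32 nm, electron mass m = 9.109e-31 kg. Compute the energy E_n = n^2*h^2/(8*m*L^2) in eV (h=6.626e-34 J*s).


E = n^2 * h^2 / (8 * m * L^2)
= 3^2 * (6.626e-34)^2 / (8 * 9.109e-31 * (8.32e-9)^2)
= 9 * 4.3904e-67 / (8 * 9.109e-31 * 6.9222e-17)
= 7.8332e-21 J
= 0.0489 eV

0.0489


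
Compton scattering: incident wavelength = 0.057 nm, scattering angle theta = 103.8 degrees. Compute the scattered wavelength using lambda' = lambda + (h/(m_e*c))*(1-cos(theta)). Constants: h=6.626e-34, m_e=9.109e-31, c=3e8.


Compton wavelength: h/(m_e*c) = 2.4247e-12 m
d_lambda = 2.4247e-12 * (1 - cos(103.8 deg))
= 2.4247e-12 * 1.238533
= 3.0031e-12 m = 0.003003 nm
lambda' = 0.057 + 0.003003
= 0.060003 nm

0.060003


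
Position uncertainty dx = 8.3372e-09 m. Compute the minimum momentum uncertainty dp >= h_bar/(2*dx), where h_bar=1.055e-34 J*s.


dp = h_bar / (2 * dx)
= 1.055e-34 / (2 * 8.3372e-09)
= 1.055e-34 / 1.6674e-08
= 6.3271e-27 kg*m/s

6.3271e-27


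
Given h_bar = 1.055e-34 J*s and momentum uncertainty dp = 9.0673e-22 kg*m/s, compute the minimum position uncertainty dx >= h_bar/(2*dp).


dx = h_bar / (2 * dp)
= 1.055e-34 / (2 * 9.0673e-22)
= 1.055e-34 / 1.8135e-21
= 5.8176e-14 m

5.8176e-14


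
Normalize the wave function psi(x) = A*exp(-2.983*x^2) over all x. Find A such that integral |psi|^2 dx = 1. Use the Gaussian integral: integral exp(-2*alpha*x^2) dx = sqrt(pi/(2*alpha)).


integral |psi|^2 dx = A^2 * sqrt(pi/(2*alpha)) = 1
A^2 = sqrt(2*alpha/pi)
= sqrt(2 * 2.983 / pi)
= 1.378055
A = sqrt(1.378055)
= 1.1739

1.1739


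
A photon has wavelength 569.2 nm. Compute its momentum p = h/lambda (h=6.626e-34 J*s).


p = h / lambda
= 6.626e-34 / (569.2e-9)
= 6.626e-34 / 5.6920e-07
= 1.1641e-27 kg*m/s

1.1641e-27


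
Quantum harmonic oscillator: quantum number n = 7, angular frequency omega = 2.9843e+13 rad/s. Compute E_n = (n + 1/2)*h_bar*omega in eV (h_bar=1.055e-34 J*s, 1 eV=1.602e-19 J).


E = (n + 1/2) * h_bar * omega
= (7 + 0.5) * 1.055e-34 * 2.9843e+13
= 7.5 * 3.1484e-21
= 2.3613e-20 J
= 0.1474 eV

0.1474


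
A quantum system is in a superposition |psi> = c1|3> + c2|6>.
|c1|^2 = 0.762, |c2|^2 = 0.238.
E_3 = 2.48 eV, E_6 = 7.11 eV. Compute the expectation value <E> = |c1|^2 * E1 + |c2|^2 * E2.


<E> = |c1|^2 * E1 + |c2|^2 * E2
= 0.762 * 2.48 + 0.238 * 7.11
= 1.8898 + 1.6922
= 3.5819 eV

3.5819


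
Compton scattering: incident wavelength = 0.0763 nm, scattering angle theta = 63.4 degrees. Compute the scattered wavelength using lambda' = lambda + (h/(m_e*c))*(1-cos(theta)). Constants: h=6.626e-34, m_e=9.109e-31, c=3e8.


Compton wavelength: h/(m_e*c) = 2.4247e-12 m
d_lambda = 2.4247e-12 * (1 - cos(63.4 deg))
= 2.4247e-12 * 0.552241
= 1.3390e-12 m = 0.001339 nm
lambda' = 0.0763 + 0.001339
= 0.077639 nm

0.077639


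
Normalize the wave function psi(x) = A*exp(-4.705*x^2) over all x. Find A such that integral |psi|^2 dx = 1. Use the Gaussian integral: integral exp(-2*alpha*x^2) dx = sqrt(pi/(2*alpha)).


integral |psi|^2 dx = A^2 * sqrt(pi/(2*alpha)) = 1
A^2 = sqrt(2*alpha/pi)
= sqrt(2 * 4.705 / pi)
= 1.730692
A = sqrt(1.730692)
= 1.3156

1.3156


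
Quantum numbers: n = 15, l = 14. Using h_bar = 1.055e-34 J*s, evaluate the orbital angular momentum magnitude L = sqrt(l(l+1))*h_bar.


L = sqrt(l*(l+1)) * h_bar
= sqrt(14 * 15) * 1.055e-34
= sqrt(210) * 1.055e-34
= 14.4914 * 1.055e-34
= 1.5288e-33 J*s

1.5288e-33


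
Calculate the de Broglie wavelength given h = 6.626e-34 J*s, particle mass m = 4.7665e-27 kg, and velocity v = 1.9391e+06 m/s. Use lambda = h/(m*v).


lambda = h / (m * v)
= 6.626e-34 / (4.7665e-27 * 1.9391e+06)
= 6.626e-34 / 9.2427e-21
= 7.1689e-14 m

7.1689e-14


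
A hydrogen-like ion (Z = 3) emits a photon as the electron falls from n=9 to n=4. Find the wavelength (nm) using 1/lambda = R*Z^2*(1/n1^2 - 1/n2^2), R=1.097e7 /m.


1/lambda = R * Z^2 * (1/n1^2 - 1/n2^2)
= 1.097e7 * 3^2 * (1/4^2 - 1/9^2)
= 1.097e7 * 9 * (0.0625 - 0.012346)
= 4.9517e+06 /m
lambda = 1 / 4.9517e+06
= 201.9494 nm

201.9494


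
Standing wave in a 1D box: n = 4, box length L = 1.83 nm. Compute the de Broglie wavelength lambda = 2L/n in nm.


lambda = 2L / n
= 2 * 1.83 / 4
= 3.66 / 4
= 0.915 nm

0.915


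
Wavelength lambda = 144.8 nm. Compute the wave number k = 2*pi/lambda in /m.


k = 2 * pi / lambda
= 6.2832 / (144.8e-9)
= 6.2832 / 1.4480e-07
= 4.3392e+07 /m

4.3392e+07


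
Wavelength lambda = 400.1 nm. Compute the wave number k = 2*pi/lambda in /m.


k = 2 * pi / lambda
= 6.2832 / (400.1e-9)
= 6.2832 / 4.0010e-07
= 1.5704e+07 /m

1.5704e+07


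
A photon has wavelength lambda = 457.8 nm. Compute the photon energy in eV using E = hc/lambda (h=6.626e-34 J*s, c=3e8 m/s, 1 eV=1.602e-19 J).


E = hc / lambda
= (6.626e-34)(3e8) / (457.8e-9)
= 1.9878e-25 / 4.5780e-07
= 4.3421e-19 J
Converting to eV: 4.3421e-19 / 1.602e-19
= 2.7104 eV

2.7104


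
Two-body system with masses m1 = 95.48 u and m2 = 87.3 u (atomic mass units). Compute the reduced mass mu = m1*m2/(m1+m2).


mu = m1 * m2 / (m1 + m2)
= 95.48 * 87.3 / (95.48 + 87.3)
= 8335.404 / 182.78
= 45.6035 u

45.6035


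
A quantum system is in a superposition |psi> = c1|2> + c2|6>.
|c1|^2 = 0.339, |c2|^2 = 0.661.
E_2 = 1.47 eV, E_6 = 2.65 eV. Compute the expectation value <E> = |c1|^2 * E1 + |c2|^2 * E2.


<E> = |c1|^2 * E1 + |c2|^2 * E2
= 0.339 * 1.47 + 0.661 * 2.65
= 0.4983 + 1.7516
= 2.25 eV

2.25


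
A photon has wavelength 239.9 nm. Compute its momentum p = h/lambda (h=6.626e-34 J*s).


p = h / lambda
= 6.626e-34 / (239.9e-9)
= 6.626e-34 / 2.3990e-07
= 2.7620e-27 kg*m/s

2.7620e-27


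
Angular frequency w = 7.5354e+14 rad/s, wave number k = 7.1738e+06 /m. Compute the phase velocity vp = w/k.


vp = w / k
= 7.5354e+14 / 7.1738e+06
= 1.0504e+08 m/s

1.0504e+08


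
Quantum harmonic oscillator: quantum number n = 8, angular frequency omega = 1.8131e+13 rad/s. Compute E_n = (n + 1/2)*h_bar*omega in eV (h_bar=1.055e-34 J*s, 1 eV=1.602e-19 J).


E = (n + 1/2) * h_bar * omega
= (8 + 0.5) * 1.055e-34 * 1.8131e+13
= 8.5 * 1.9128e-21
= 1.6259e-20 J
= 0.1015 eV

0.1015


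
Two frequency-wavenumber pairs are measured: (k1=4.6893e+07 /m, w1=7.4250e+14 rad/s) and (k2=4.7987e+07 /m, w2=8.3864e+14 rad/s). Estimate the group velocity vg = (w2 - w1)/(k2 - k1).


vg = (w2 - w1) / (k2 - k1)
= (8.3864e+14 - 7.4250e+14) / (4.7987e+07 - 4.6893e+07)
= 9.6140e+13 / 1.0940e+06
= 8.7879e+07 m/s

8.7879e+07


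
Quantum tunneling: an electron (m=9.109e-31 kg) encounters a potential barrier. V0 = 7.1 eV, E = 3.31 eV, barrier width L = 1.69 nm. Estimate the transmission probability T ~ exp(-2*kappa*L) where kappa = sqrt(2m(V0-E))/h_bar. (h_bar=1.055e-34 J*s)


V0 - E = 3.79 eV = 6.0716e-19 J
kappa = sqrt(2 * m * (V0-E)) / h_bar
= sqrt(2 * 9.109e-31 * 6.0716e-19) / 1.055e-34
= 9.9689e+09 /m
2*kappa*L = 2 * 9.9689e+09 * 1.69e-9
= 33.695
T = exp(-33.695) = 2.325133e-15

2.325133e-15


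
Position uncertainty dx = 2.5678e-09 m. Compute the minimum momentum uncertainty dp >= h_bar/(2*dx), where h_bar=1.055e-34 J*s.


dp = h_bar / (2 * dx)
= 1.055e-34 / (2 * 2.5678e-09)
= 1.055e-34 / 5.1356e-09
= 2.0543e-26 kg*m/s

2.0543e-26


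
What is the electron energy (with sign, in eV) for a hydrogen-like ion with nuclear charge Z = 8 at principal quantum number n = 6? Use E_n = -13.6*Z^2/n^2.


E_n = -13.6 * Z^2 / n^2
= -13.6 * 8^2 / 6^2
= -13.6 * 64 / 36
= -24.1778 eV

-24.1778


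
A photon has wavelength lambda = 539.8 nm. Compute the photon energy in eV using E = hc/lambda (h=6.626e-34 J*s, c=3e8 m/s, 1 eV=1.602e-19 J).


E = hc / lambda
= (6.626e-34)(3e8) / (539.8e-9)
= 1.9878e-25 / 5.3980e-07
= 3.6825e-19 J
Converting to eV: 3.6825e-19 / 1.602e-19
= 2.2987 eV

2.2987


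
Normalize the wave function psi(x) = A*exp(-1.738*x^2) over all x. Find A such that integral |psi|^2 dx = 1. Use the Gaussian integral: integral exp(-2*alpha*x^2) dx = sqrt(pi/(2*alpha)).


integral |psi|^2 dx = A^2 * sqrt(pi/(2*alpha)) = 1
A^2 = sqrt(2*alpha/pi)
= sqrt(2 * 1.738 / pi)
= 1.051877
A = sqrt(1.051877)
= 1.0256

1.0256


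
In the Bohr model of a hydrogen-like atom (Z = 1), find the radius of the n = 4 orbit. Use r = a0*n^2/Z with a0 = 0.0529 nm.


r = a0 * n^2 / Z
= 0.0529 * 4^2 / 1
= 0.0529 * 16 / 1
= 0.8464 nm

0.8464


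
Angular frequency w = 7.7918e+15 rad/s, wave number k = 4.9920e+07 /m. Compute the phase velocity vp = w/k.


vp = w / k
= 7.7918e+15 / 4.9920e+07
= 1.5609e+08 m/s

1.5609e+08


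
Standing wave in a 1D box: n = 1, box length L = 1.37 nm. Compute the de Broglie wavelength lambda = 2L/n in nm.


lambda = 2L / n
= 2 * 1.37 / 1
= 2.74 / 1
= 2.74 nm

2.74


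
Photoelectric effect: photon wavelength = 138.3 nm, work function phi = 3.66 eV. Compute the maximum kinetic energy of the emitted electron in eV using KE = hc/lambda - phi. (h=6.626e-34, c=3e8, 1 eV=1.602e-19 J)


E_photon = hc / lambda
= (6.626e-34)(3e8) / (138.3e-9)
= 1.4373e-18 J
= 8.972 eV
KE = E_photon - phi
= 8.972 - 3.66
= 5.312 eV

5.312


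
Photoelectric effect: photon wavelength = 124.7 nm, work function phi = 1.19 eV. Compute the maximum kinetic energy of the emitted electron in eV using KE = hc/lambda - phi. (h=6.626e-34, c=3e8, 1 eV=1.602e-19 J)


E_photon = hc / lambda
= (6.626e-34)(3e8) / (124.7e-9)
= 1.5941e-18 J
= 9.9505 eV
KE = E_photon - phi
= 9.9505 - 1.19
= 8.7605 eV

8.7605


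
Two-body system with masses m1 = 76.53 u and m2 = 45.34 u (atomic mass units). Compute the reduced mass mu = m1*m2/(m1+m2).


mu = m1 * m2 / (m1 + m2)
= 76.53 * 45.34 / (76.53 + 45.34)
= 3469.8702 / 121.87
= 28.4719 u

28.4719


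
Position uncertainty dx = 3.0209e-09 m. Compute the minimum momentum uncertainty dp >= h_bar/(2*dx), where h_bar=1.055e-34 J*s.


dp = h_bar / (2 * dx)
= 1.055e-34 / (2 * 3.0209e-09)
= 1.055e-34 / 6.0418e-09
= 1.7462e-26 kg*m/s

1.7462e-26


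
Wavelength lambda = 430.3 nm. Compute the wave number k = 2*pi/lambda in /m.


k = 2 * pi / lambda
= 6.2832 / (430.3e-9)
= 6.2832 / 4.3030e-07
= 1.4602e+07 /m

1.4602e+07


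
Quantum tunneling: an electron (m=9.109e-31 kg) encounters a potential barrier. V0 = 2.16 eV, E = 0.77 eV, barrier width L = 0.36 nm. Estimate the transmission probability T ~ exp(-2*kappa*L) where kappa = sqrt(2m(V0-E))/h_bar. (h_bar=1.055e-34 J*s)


V0 - E = 1.39 eV = 2.2268e-19 J
kappa = sqrt(2 * m * (V0-E)) / h_bar
= sqrt(2 * 9.109e-31 * 2.2268e-19) / 1.055e-34
= 6.0372e+09 /m
2*kappa*L = 2 * 6.0372e+09 * 0.36e-9
= 4.3468
T = exp(-4.3468) = 1.294826e-02

1.294826e-02


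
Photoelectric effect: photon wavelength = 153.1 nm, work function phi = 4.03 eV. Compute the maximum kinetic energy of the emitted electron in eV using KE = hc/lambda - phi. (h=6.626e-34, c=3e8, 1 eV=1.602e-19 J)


E_photon = hc / lambda
= (6.626e-34)(3e8) / (153.1e-9)
= 1.2984e-18 J
= 8.1047 eV
KE = E_photon - phi
= 8.1047 - 4.03
= 4.0747 eV

4.0747


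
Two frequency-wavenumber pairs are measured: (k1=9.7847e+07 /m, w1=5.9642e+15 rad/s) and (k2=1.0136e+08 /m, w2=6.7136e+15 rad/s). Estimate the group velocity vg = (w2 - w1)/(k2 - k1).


vg = (w2 - w1) / (k2 - k1)
= (6.7136e+15 - 5.9642e+15) / (1.0136e+08 - 9.7847e+07)
= 7.4940e+14 / 3.5130e+06
= 2.1332e+08 m/s

2.1332e+08


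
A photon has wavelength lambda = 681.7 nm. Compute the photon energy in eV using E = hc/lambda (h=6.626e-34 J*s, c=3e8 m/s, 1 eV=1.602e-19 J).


E = hc / lambda
= (6.626e-34)(3e8) / (681.7e-9)
= 1.9878e-25 / 6.8170e-07
= 2.9159e-19 J
Converting to eV: 2.9159e-19 / 1.602e-19
= 1.8202 eV

1.8202


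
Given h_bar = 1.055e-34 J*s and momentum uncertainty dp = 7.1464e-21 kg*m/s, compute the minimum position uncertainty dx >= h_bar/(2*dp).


dx = h_bar / (2 * dp)
= 1.055e-34 / (2 * 7.1464e-21)
= 1.055e-34 / 1.4293e-20
= 7.3813e-15 m

7.3813e-15


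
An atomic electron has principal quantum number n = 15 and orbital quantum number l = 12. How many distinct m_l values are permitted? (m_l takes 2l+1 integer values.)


m_l ranges from -l to +l in integer steps
So m_l goes from -12 to +12
Count = 2l + 1 = 2*12 + 1
= 25

25


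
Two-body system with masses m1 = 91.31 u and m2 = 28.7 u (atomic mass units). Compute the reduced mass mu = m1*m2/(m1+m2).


mu = m1 * m2 / (m1 + m2)
= 91.31 * 28.7 / (91.31 + 28.7)
= 2620.597 / 120.01
= 21.8365 u

21.8365


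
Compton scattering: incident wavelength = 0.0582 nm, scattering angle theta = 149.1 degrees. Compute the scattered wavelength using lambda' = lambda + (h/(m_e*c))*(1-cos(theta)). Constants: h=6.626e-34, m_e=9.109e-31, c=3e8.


Compton wavelength: h/(m_e*c) = 2.4247e-12 m
d_lambda = 2.4247e-12 * (1 - cos(149.1 deg))
= 2.4247e-12 * 1.858065
= 4.5053e-12 m = 0.004505 nm
lambda' = 0.0582 + 0.004505
= 0.062705 nm

0.062705


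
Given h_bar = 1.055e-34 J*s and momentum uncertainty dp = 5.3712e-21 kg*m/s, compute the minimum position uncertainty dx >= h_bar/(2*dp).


dx = h_bar / (2 * dp)
= 1.055e-34 / (2 * 5.3712e-21)
= 1.055e-34 / 1.0742e-20
= 9.8209e-15 m

9.8209e-15


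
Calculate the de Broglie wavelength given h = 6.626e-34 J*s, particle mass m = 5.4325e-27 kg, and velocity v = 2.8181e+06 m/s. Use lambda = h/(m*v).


lambda = h / (m * v)
= 6.626e-34 / (5.4325e-27 * 2.8181e+06)
= 6.626e-34 / 1.5309e-20
= 4.3281e-14 m

4.3281e-14


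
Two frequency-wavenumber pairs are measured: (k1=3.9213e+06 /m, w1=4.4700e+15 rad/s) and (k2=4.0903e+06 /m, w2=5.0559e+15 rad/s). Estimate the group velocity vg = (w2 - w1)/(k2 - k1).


vg = (w2 - w1) / (k2 - k1)
= (5.0559e+15 - 4.4700e+15) / (4.0903e+06 - 3.9213e+06)
= 5.8590e+14 / 1.6900e+05
= 3.4669e+09 m/s

3.4669e+09


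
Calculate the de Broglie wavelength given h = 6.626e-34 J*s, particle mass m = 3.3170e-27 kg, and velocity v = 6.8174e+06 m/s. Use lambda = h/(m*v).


lambda = h / (m * v)
= 6.626e-34 / (3.3170e-27 * 6.8174e+06)
= 6.626e-34 / 2.2613e-20
= 2.9301e-14 m

2.9301e-14


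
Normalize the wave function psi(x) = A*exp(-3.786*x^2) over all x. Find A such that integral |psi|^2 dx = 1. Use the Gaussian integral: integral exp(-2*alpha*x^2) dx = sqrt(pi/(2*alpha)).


integral |psi|^2 dx = A^2 * sqrt(pi/(2*alpha)) = 1
A^2 = sqrt(2*alpha/pi)
= sqrt(2 * 3.786 / pi)
= 1.552496
A = sqrt(1.552496)
= 1.246

1.246


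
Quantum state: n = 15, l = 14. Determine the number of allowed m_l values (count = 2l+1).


m_l ranges from -l to +l in integer steps
So m_l goes from -14 to +14
Count = 2l + 1 = 2*14 + 1
= 29

29


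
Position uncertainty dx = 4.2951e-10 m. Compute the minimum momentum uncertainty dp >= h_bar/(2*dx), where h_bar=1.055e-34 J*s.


dp = h_bar / (2 * dx)
= 1.055e-34 / (2 * 4.2951e-10)
= 1.055e-34 / 8.5902e-10
= 1.2281e-25 kg*m/s

1.2281e-25


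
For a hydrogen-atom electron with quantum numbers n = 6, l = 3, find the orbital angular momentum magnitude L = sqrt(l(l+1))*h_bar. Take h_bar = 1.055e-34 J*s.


L = sqrt(l*(l+1)) * h_bar
= sqrt(3 * 4) * 1.055e-34
= sqrt(12) * 1.055e-34
= 3.4641 * 1.055e-34
= 3.6546e-34 J*s

3.6546e-34


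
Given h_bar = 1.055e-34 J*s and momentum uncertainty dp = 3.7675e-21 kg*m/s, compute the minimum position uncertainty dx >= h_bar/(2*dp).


dx = h_bar / (2 * dp)
= 1.055e-34 / (2 * 3.7675e-21)
= 1.055e-34 / 7.5350e-21
= 1.4001e-14 m

1.4001e-14


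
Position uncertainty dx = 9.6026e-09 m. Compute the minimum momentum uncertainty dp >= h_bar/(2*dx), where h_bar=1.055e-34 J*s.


dp = h_bar / (2 * dx)
= 1.055e-34 / (2 * 9.6026e-09)
= 1.055e-34 / 1.9205e-08
= 5.4933e-27 kg*m/s

5.4933e-27


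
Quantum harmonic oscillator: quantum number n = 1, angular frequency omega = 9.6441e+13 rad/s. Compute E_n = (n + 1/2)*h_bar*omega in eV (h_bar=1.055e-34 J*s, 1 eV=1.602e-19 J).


E = (n + 1/2) * h_bar * omega
= (1 + 0.5) * 1.055e-34 * 9.6441e+13
= 1.5 * 1.0175e-20
= 1.5262e-20 J
= 0.0953 eV

0.0953


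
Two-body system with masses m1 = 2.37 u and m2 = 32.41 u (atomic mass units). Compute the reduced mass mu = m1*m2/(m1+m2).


mu = m1 * m2 / (m1 + m2)
= 2.37 * 32.41 / (2.37 + 32.41)
= 76.8117 / 34.78
= 2.2085 u

2.2085


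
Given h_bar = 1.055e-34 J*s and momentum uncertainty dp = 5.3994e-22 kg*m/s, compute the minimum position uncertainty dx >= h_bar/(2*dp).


dx = h_bar / (2 * dp)
= 1.055e-34 / (2 * 5.3994e-22)
= 1.055e-34 / 1.0799e-21
= 9.7696e-14 m

9.7696e-14


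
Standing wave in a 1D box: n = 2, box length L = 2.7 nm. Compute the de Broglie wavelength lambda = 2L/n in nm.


lambda = 2L / n
= 2 * 2.7 / 2
= 5.4 / 2
= 2.7 nm

2.7


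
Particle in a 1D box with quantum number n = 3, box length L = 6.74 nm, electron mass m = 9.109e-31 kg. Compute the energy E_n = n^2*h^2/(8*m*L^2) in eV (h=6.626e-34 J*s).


E = n^2 * h^2 / (8 * m * L^2)
= 3^2 * (6.626e-34)^2 / (8 * 9.109e-31 * (6.74e-9)^2)
= 9 * 4.3904e-67 / (8 * 9.109e-31 * 4.5428e-17)
= 1.1936e-20 J
= 0.0745 eV

0.0745


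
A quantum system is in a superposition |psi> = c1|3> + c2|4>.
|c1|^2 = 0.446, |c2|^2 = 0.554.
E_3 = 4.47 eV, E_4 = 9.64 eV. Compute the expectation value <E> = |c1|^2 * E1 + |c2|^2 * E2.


<E> = |c1|^2 * E1 + |c2|^2 * E2
= 0.446 * 4.47 + 0.554 * 9.64
= 1.9936 + 5.3406
= 7.3342 eV

7.3342


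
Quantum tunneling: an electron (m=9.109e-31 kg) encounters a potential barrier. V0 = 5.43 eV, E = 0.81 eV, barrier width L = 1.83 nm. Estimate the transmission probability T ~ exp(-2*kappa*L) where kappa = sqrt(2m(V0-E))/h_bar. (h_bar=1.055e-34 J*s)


V0 - E = 4.62 eV = 7.4012e-19 J
kappa = sqrt(2 * m * (V0-E)) / h_bar
= sqrt(2 * 9.109e-31 * 7.4012e-19) / 1.055e-34
= 1.1007e+10 /m
2*kappa*L = 2 * 1.1007e+10 * 1.83e-9
= 40.2839
T = exp(-40.2839) = 3.198426e-18

3.198426e-18


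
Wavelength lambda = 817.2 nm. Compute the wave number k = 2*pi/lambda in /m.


k = 2 * pi / lambda
= 6.2832 / (817.2e-9)
= 6.2832 / 8.1720e-07
= 7.6887e+06 /m

7.6887e+06


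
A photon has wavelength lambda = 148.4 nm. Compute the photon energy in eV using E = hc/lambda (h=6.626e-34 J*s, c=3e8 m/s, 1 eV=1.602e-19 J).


E = hc / lambda
= (6.626e-34)(3e8) / (148.4e-9)
= 1.9878e-25 / 1.4840e-07
= 1.3395e-18 J
Converting to eV: 1.3395e-18 / 1.602e-19
= 8.3613 eV

8.3613


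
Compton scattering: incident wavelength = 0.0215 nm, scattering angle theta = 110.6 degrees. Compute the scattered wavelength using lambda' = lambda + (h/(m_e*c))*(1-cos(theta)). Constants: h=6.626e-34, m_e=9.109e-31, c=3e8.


Compton wavelength: h/(m_e*c) = 2.4247e-12 m
d_lambda = 2.4247e-12 * (1 - cos(110.6 deg))
= 2.4247e-12 * 1.351842
= 3.2778e-12 m = 0.003278 nm
lambda' = 0.0215 + 0.003278
= 0.024778 nm

0.024778


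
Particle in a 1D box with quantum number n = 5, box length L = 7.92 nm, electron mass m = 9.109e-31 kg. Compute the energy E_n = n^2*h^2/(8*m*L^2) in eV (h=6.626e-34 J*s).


E = n^2 * h^2 / (8 * m * L^2)
= 5^2 * (6.626e-34)^2 / (8 * 9.109e-31 * (7.92e-9)^2)
= 25 * 4.3904e-67 / (8 * 9.109e-31 * 6.2726e-17)
= 2.4012e-20 J
= 0.1499 eV

0.1499


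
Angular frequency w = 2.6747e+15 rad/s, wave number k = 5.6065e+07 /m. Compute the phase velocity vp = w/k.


vp = w / k
= 2.6747e+15 / 5.6065e+07
= 4.7707e+07 m/s

4.7707e+07


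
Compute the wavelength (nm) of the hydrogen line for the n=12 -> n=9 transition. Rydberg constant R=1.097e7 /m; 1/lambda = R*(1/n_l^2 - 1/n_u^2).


1/lambda = R * (1/n_l^2 - 1/n_u^2)
= 1.097e7 * (1/9^2 - 1/12^2)
= 1.097e7 * (0.012346 - 0.006944)
= 1.097e7 * 0.005401
= 5.9252e+04 /m
lambda = 1 / 5.9252e+04 = 16877.1976 nm

16877.1976


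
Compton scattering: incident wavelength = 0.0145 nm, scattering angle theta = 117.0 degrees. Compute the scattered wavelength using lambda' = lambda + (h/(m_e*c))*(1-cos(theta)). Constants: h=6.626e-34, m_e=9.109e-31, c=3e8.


Compton wavelength: h/(m_e*c) = 2.4247e-12 m
d_lambda = 2.4247e-12 * (1 - cos(117.0 deg))
= 2.4247e-12 * 1.45399
= 3.5255e-12 m = 0.003526 nm
lambda' = 0.0145 + 0.003526
= 0.018026 nm

0.018026
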